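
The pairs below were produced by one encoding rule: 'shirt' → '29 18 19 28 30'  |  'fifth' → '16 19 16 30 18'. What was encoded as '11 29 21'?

The number is (letter's place in the alphabet, a=1) + 10.
Undoing it on 11 29 21: 11→(11−10)÷1=1=a, 29→(29−10)÷1=19=s, 21→(21−10)÷1=11=k.

ask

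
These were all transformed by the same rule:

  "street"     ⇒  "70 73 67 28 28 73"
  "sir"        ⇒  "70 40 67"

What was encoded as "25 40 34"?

dig

s(#19)→70 and t(#20)→73: differences scale by 3, so n = 3·pos + 13. The formula is n = 3×(alphabet index, a=1) + 13.
Reversing it on 25 40 34: 25→(25−13)÷3=4=d, 40→(40−13)÷3=9=i, 34→(34−13)÷3=7=g.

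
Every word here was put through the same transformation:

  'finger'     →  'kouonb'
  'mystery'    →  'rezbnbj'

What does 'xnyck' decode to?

shrub

In finger: f→k is +5, i→o is +6, n→u is +7, g→o is +8 — the shift increases by 1 each position. Each letter shifts forward by (position + 5), i.e. 5, 6, 7, … — the shift grows by one for each successive letter.
Reversing it on xnyck: x−5=s, n−6=h, y−7=r, c−8=u, k−9=b.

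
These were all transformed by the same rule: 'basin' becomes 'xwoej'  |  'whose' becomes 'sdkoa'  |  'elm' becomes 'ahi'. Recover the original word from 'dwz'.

had

Compare letters: b→x is +22, a→w is +22, s→o is +22 — a constant shift. It's a constant shift of +22 (ROT22).
Undoing it on dwz: d−22=h, w−22=a, z−22=d.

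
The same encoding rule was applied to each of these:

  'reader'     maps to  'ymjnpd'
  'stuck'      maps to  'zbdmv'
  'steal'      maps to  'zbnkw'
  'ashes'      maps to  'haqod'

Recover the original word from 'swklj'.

lobby

Letter i (0-indexed) is shifted by i+7, so successive shifts are 7, 8, 9, ….
Reversing it on swklj: s−7=l, w−8=o, k−9=b, l−10=b, j−11=y.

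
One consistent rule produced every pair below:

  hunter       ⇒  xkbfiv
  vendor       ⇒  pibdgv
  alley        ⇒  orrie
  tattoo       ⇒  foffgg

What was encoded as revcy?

lyric

h(7)→x(23) and u(20)→k(10) fit y≡5x+14 (mod 26); the inverse of 5 mod 26 is 21. Each letter's alphabet position (a=0..z=25) is mapped through 5·x+14 mod 26 — an affine cipher.
Reversing it on revcy: r(17)→21·(17−14)≡11=l; e(4)→21·(4−14)≡24=y; v(21)→21·(21−14)≡17=r; c(2)→21·(2−14)≡8=i; y(24)→21·(24−14)≡2=c (all mod 26).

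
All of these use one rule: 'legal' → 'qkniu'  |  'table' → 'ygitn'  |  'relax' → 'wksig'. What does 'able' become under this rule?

In legal: l→q is +5, e→k is +6, g→n is +7, a→i is +8 — the shift increases by 1 each position. Letter i (0-indexed) is shifted by i+5, so successive shifts are 5, 6, 7, ….
On able: a+5=f, b+6=h, l+7=s, e+8=m.

fhsm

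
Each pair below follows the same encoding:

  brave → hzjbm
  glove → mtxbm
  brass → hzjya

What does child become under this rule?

It's a Vigenère-style cipher with numeric key [6,8,9]: position i shifts by key[i mod 3].
For child: c+6=i, h+8=p, i+9=r, l+6=r, d+8=l.

iprrl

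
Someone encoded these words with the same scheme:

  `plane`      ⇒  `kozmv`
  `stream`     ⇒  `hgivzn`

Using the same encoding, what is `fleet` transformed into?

uovvg

Each letter is replaced by its mirror in the alphabet: a↔z, b↔y, c↔x, and so on (the Atbash cipher).
On fleet: f↔u, l↔o, e↔v, e↔v, t↔g.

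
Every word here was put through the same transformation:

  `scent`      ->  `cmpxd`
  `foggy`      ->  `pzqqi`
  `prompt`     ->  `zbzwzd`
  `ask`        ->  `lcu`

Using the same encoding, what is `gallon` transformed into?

qlvvzx

The shift depends on letter class: consonant s→c is +10, but vowel e→p is +11. Two shifts are in play — +11 for a/e/i/o/u, +10 for every other letter.
On gallon: g(cons)+10=q, a(vowel)+11=l, l(cons)+10=v, l(cons)+10=v, o(vowel)+11=z, n(cons)+10=x.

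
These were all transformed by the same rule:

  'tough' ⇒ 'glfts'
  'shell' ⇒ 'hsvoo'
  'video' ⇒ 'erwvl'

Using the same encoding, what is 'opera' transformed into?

Each pair mirrors across the alphabet (t↔g, o↔l, u↔f): positions sum to 25. This is the alphabet-reversal cipher (Atbash): a becomes z, b becomes y, etc.
Applying it to opera: o↔l, p↔k, e↔v, r↔i, a↔z.

lkviz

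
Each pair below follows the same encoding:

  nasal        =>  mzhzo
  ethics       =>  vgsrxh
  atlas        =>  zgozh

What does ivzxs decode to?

reach

Each pair mirrors across the alphabet (n↔m, a↔z, s↔h): positions sum to 25. Letters are reflected about the middle of the alphabet (position → 25−position): Atbash.
Reversing it on ivzxs: i↔r, v↔e, z↔a, x↔c, s↔h.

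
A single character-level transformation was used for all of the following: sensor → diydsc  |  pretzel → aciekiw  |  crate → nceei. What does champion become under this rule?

The shift depends on letter class: consonant s→d is +11, but vowel e→i is +4. Vowels shift forward by 4 and consonants shift forward by 11.
On champion: c(cons)+11=n, h(cons)+11=s, a(vowel)+4=e, m(cons)+11=x, p(cons)+11=a, i(vowel)+4=m, o(vowel)+4=s, n(cons)+11=y.

nsexamsy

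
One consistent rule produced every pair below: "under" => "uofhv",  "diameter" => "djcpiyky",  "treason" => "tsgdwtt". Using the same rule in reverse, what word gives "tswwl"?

Letter i (0-indexed) is shifted by i+0, so successive shifts are 0, 1, 2, ….
Decoding tswwl: t−0=t, s−1=r, w−2=u, w−3=t, l−4=h.

truth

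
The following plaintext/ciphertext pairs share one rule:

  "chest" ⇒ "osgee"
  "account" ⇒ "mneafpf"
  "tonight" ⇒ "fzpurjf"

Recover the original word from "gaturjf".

It's a Vigenère-style cipher with numeric key [12,11,2]: position i shifts by key[i mod 3].
Decoding gaturjf: g−12=u, a−11=p, t−2=r, u−12=i, r−11=g, j−2=h, f−12=t.

upright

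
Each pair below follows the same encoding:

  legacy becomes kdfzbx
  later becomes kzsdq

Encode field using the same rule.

Compare letters: l→k is +25, e→d is +25, g→f is +25 — a constant shift. Each letter is shifted forward by 25 in the alphabet (a Caesar shift of +25).
On field: f+25=e, i+25=h, e+25=d, l+25=k, d+25=c.

ehdkc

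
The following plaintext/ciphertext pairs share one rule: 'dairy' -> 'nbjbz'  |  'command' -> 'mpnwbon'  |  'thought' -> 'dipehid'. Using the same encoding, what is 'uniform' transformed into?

Shifts by position in dairy: pos 0: d→n (+10), pos 1: a→b (+1), pos 2: i→j (+1), pos 3: r→b (+10), pos 4: y→z (+1) — repeating every 3. A repeating key of period 3 is used — shifts +10, +1, +1 over and over.
Applying it to uniform: u+10=e, n+1=o, i+1=j, f+10=p, o+1=p, r+1=s, m+10=w.

eojppsw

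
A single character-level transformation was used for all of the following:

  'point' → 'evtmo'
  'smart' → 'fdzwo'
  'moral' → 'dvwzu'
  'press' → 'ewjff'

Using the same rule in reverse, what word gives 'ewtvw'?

prior

p(15)→e(4) and o(14)→v(21) fit y≡9x+25 (mod 26); the inverse of 9 mod 26 is 3. Each letter's alphabet position (a=0..z=25) is mapped through 9·x+25 mod 26 — an affine cipher.
Decoding ewtvw: e(4)→3·(4−25)≡15=p; w(22)→3·(22−25)≡17=r; t(19)→3·(19−25)≡8=i; v(21)→3·(21−25)≡14=o; w(22)→3·(22−25)≡17=r (all mod 26).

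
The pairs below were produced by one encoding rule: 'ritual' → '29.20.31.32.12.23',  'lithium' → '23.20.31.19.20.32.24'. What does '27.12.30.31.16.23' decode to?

r is letter #18 and maps to 29: an offset of 11. Each letter is replaced by its alphabet position (a=1..z=26) + 11.
Undoing it on 27.12.30.31.16.23: 27→(27−11)÷1=16=p, 12→(12−11)÷1=1=a, 30→(30−11)÷1=19=s, 31→(31−11)÷1=20=t, 16→(16−11)÷1=5=e, 23→(23−11)÷1=12=l.

pastel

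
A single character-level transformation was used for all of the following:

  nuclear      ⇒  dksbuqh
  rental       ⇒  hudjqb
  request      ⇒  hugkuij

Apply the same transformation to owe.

emu

Compare letters: n→d is +16, u→k is +16, c→s is +16 — a constant shift. Every letter moves 16 places later in the alphabet, wrapping around z→a.
For owe: o+16=e, w+16=m, e+16=u.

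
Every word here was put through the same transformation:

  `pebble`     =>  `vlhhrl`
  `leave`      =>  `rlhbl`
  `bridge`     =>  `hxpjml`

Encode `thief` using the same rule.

znpll

The shift depends on letter class: consonant p→v is +6, but vowel e→l is +7. Vowels shift forward by 7 and consonants shift forward by 6.
On thief: t(cons)+6=z, h(cons)+6=n, i(vowel)+7=p, e(vowel)+7=l, f(cons)+6=l.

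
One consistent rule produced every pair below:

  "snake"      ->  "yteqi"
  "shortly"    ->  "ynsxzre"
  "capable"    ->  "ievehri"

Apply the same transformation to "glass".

mreyy

The shift depends on letter class: consonant s→y is +6, but vowel a→e is +4. Vowels shift forward by 4 and consonants shift forward by 6.
For glass: g(cons)+6=m, l(cons)+6=r, a(vowel)+4=e, s(cons)+6=y, s(cons)+6=y.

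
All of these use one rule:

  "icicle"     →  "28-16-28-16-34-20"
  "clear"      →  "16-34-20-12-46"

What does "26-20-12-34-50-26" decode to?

i(#9)→28 and c(#3)→16: differences scale by 2, so n = 2·pos + 10. Each letter becomes 2×(its alphabet position, a=1..z=26) + 10.
Decoding 26-20-12-34-50-26: 26→(26−10)÷2=8=h, 20→(20−10)÷2=5=e, 12→(12−10)÷2=1=a, 34→(34−10)÷2=12=l, 50→(50−10)÷2=20=t, 26→(26−10)÷2=8=h.

health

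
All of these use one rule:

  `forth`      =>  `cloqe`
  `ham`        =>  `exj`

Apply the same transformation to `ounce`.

lrkzb

Every letter moves 23 places later in the alphabet, wrapping around z→a.
For ounce: o+23=l, u+23=r, n+23=k, c+23=z, e+23=b.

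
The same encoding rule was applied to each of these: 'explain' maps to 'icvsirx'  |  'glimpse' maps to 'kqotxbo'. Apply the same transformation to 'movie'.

In explain: e→i is +4, x→c is +5, p→v is +6, l→s is +7 — the shift increases by 1 each position. Letter i (0-indexed) is shifted by i+4, so successive shifts are 4, 5, 6, ….
On movie: m+4=q, o+5=t, v+6=b, i+7=p, e+8=m.

qtbpm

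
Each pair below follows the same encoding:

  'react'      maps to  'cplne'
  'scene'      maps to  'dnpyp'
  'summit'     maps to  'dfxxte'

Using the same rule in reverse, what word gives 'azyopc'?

Compare letters: r→c is +11, e→p is +11, a→l is +11 — a constant shift. Every letter moves 11 places later in the alphabet, wrapping around z→a.
Decoding azyopc: a−11=p, z−11=o, y−11=n, o−11=d, p−11=e, c−11=r.

ponder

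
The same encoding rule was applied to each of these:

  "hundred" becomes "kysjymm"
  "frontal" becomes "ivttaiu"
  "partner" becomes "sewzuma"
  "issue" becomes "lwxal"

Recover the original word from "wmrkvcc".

In hundred: h→k is +3, u→y is +4, n→s is +5, d→j is +6 — the shift increases by 1 each position. Letter i (0-indexed) is shifted by i+3, so successive shifts are 3, 4, 5, ….
Undoing it on wmrkvcc: w−3=t, m−4=i, r−5=m, k−6=e, v−7=o, c−8=u, c−9=t.

timeout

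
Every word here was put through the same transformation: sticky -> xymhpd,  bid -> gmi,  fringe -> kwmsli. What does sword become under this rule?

The rule splits by letter class: vowels +4, consonants +5.
For sword: s(cons)+5=x, w(cons)+5=b, o(vowel)+4=s, r(cons)+5=w, d(cons)+5=i.

xbswi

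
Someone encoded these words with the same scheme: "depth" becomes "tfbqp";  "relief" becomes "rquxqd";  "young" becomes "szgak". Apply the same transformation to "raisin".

Two steps: reverse the string, then apply a Caesar shift of +12.
On raisin: reverse → nisiar; then shift: n+12=z, i+12=u, s+12=e, i+12=u, a+12=m, r+12=d.

zueumd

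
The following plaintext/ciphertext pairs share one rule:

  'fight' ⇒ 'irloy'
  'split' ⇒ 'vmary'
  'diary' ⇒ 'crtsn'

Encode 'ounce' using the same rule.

f(5)→i(8) and i(8)→r(17) fit y≡3x+19 (mod 26); the inverse of 3 mod 26 is 9. Treating letters as 0–25, the rule is x ↦ 3x + 19 (mod 26).
Applying it to ounce: o(14)→3·14+19≡9=j; u(20)→3·20+19≡1=b; n(13)→3·13+19≡6=g; c(2)→3·2+19≡25=z; e(4)→3·4+19≡5=f (all mod 26).

jbgzf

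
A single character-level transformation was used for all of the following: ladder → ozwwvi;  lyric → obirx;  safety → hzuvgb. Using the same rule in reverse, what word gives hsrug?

Each letter is replaced by its mirror in the alphabet: a↔z, b↔y, c↔x, and so on (the Atbash cipher).
Decoding hsrug: h↔s, s↔h, r↔i, u↔f, g↔t.

shift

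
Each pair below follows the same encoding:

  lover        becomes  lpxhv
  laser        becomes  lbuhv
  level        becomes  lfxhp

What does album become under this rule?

In lover: l→l is +0, o→p is +1, v→x is +2, e→h is +3 — the shift increases by 1 each position. Each letter shifts forward by its position index (0, 1, 2, …) — the shift grows by one for each successive letter.
On album: a+0=a, l+1=m, b+2=d, u+3=x, m+4=q.

amdxq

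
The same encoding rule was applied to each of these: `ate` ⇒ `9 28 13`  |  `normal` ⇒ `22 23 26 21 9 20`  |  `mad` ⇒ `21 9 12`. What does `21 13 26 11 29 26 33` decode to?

mercury

a is letter #1 and maps to 9: an offset of 8. The number is (letter's place in the alphabet, a=1) + 8.
Undoing it on 21 13 26 11 29 26 33: 21→(21−8)÷1=13=m, 13→(13−8)÷1=5=e, 26→(26−8)÷1=18=r, 11→(11−8)÷1=3=c, 29→(29−8)÷1=21=u, 26→(26−8)÷1=18=r, 33→(33−8)÷1=25=y.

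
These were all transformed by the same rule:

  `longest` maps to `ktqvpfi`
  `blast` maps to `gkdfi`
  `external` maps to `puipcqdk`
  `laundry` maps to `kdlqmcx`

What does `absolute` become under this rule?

dgftklip

l(11)→k(10) and o(14)→t(19) fit y≡3x+3 (mod 26); the inverse of 3 mod 26 is 9. Each letter's alphabet position (a=0..z=25) is mapped through 3·x+3 mod 26 — an affine cipher.
For absolute: a(0)→3·0+3≡3=d; b(1)→3·1+3≡6=g; s(18)→3·18+3≡5=f; o(14)→3·14+3≡19=t; l(11)→3·11+3≡10=k; u(20)→3·20+3≡11=l; t(19)→3·19+3≡8=i; e(4)→3·4+3≡15=p (all mod 26).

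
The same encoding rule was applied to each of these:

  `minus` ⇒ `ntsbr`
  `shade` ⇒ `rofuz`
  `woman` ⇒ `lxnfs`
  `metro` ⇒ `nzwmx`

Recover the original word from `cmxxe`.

Treating letters as 0–25, the rule is x ↦ 5x + 5 (mod 26).
Undoing it on cmxxe: c(2)→21·(2−5)≡15=p; m(12)→21·(12−5)≡17=r; x(23)→21·(23−5)≡14=o; x(23)→21·(23−5)≡14=o; e(4)→21·(4−5)≡5=f (all mod 26).

proof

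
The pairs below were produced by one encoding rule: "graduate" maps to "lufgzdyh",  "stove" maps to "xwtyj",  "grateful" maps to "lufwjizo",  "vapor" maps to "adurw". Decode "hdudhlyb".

capacity

Shifts by position in graduate: pos 0: g→l (+5), pos 1: r→u (+3), pos 2: a→f (+5), pos 3: d→g (+3) — repeating every 2. It's a Vigenère-style cipher with numeric key [5,3]: position i shifts by key[i mod 2].
Undoing it on hdudhlyb: h−5=c, d−3=a, u−5=p, d−3=a, h−5=c, l−3=i, y−5=t, b−3=y.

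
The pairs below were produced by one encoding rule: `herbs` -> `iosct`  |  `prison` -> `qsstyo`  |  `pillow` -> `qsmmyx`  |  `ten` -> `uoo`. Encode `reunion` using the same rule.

soeosyo

The shift depends on letter class: consonant h→i is +1, but vowel e→o is +10. Vowels shift forward by 10 and consonants shift forward by 1.
For reunion: r(cons)+1=s, e(vowel)+10=o, u(vowel)+10=e, n(cons)+1=o, i(vowel)+10=s, o(vowel)+10=y, n(cons)+1=o.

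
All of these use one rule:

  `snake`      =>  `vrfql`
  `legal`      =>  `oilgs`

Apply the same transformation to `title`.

In snake: s→v is +3, n→r is +4, a→f is +5, k→q is +6 — the shift increases by 1 each position. The shift increases by 1 at each position, starting from +3: 3, 4, 5, ….
Applying it to title: t+3=w, i+4=m, t+5=y, l+6=r, e+7=l.

wmyrl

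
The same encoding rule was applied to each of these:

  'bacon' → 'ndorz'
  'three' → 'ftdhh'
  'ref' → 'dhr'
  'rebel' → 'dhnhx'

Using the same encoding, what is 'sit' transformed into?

elf

Two shifts are in play — +3 for a/e/i/o/u, +12 for every other letter.
Applying it to sit: s(cons)+12=e, i(vowel)+3=l, t(cons)+12=f.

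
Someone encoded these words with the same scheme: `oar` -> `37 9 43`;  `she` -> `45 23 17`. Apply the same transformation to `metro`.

o(#15)→37 and a(#1)→9: differences scale by 2, so n = 2·pos + 7. Each letter becomes 2×(its alphabet position, a=1..z=26) + 7.
On metro: m=13→33, e=5→17, t=20→47, r=18→43, o=15→37.

33 17 47 43 37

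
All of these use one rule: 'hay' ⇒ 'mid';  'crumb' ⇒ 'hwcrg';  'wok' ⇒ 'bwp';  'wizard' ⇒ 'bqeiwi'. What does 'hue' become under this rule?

Two shifts are in play — +8 for a/e/i/o/u, +5 for every other letter.
For hue: h(cons)+5=m, u(vowel)+8=c, e(vowel)+8=m.

mcm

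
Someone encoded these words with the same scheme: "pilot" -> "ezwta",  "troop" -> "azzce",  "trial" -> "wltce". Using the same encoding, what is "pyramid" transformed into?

otxlcja

The output letters match the input read backwards, each shifted +11: pilot reversed is tolip. The word is reversed, then every letter is shifted forward by 11.
On pyramid: reverse → dimaryp; then shift: d+11=o, i+11=t, m+11=x, a+11=l, r+11=c, y+11=j, p+11=a.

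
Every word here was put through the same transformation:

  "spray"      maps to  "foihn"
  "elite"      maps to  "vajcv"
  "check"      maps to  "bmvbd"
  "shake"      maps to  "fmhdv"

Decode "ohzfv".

pause

s(18)→f(5) and p(15)→o(14) fit y≡23x+7 (mod 26); the inverse of 23 mod 26 is 17. This is an affine cipher: with a=0,…,z=25, each position x becomes (23x+7) mod 26.
Decoding ohzfv: o(14)→17·(14−7)≡15=p; h(7)→17·(7−7)≡0=a; z(25)→17·(25−7)≡20=u; f(5)→17·(5−7)≡18=s; v(21)→17·(21−7)≡4=e (all mod 26).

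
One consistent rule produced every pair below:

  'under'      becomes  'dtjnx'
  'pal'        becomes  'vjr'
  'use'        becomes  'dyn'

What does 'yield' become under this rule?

ernrj

The shift depends on letter class: consonant n→t is +6, but vowel u→d is +9. The rule splits by letter class: vowels +9, consonants +6.
Applying it to yield: y(cons)+6=e, i(vowel)+9=r, e(vowel)+9=n, l(cons)+6=r, d(cons)+6=j.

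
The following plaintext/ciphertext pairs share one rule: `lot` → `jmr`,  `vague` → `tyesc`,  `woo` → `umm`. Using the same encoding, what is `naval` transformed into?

lytyj

Compare letters: l→j is +24, o→m is +24, t→r is +24 — a constant shift. Each letter is shifted forward by 24 in the alphabet (a Caesar shift of +24).
Applying it to naval: n+24=l, a+24=y, v+24=t, a+24=y, l+24=j.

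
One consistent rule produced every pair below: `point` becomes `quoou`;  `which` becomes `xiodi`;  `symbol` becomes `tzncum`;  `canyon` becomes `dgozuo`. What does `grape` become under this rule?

The shift depends on letter class: consonant p→q is +1, but vowel o→u is +6. The rule splits by letter class: vowels +6, consonants +1.
On grape: g(cons)+1=h, r(cons)+1=s, a(vowel)+6=g, p(cons)+1=q, e(vowel)+6=k.

hsgqk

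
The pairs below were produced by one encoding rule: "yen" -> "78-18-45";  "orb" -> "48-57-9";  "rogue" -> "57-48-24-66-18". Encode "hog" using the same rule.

27-48-24

y(#25)→78 and e(#5)→18: differences scale by 3, so n = 3·pos + 3. Each letter becomes 3×(its alphabet position, a=1..z=26) + 3.
For hog: h=8→27, o=15→48, g=7→24.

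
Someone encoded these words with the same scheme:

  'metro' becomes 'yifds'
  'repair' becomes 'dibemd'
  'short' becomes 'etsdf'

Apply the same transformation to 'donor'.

pszsd

Two shifts are in play — +4 for a/e/i/o/u, +12 for every other letter.
For donor: d(cons)+12=p, o(vowel)+4=s, n(cons)+12=z, o(vowel)+4=s, r(cons)+12=d.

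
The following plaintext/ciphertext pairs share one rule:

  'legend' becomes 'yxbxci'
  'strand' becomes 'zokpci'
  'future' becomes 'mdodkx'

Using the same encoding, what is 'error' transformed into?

xkkrk

Each letter's alphabet position (a=0..z=25) is mapped through 15·x+15 mod 26 — an affine cipher.
Applying it to error: e(4)→15·4+15≡23=x; r(17)→15·17+15≡10=k; r(17)→15·17+15≡10=k; o(14)→15·14+15≡17=r; r(17)→15·17+15≡10=k (all mod 26).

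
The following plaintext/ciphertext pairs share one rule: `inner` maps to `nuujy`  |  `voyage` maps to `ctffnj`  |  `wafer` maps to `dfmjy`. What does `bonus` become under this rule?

The shift depends on letter class: consonant n→u is +7, but vowel i→n is +5. Vowels shift forward by 5 and consonants shift forward by 7.
Applying it to bonus: b(cons)+7=i, o(vowel)+5=t, n(cons)+7=u, u(vowel)+5=z, s(cons)+7=z.

ituzz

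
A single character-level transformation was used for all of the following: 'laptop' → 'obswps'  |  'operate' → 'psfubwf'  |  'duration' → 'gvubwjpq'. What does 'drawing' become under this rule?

The rule splits by letter class: vowels +1, consonants +3.
Applying it to drawing: d(cons)+3=g, r(cons)+3=u, a(vowel)+1=b, w(cons)+3=z, i(vowel)+1=j, n(cons)+3=q, g(cons)+3=j.

gubzjqj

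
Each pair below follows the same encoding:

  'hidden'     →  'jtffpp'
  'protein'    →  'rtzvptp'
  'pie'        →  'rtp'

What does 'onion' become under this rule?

The shift depends on letter class: consonant h→j is +2, but vowel i→t is +11. Two shifts are in play — +11 for a/e/i/o/u, +2 for every other letter.
Applying it to onion: o(vowel)+11=z, n(cons)+2=p, i(vowel)+11=t, o(vowel)+11=z, n(cons)+2=p.

zptzp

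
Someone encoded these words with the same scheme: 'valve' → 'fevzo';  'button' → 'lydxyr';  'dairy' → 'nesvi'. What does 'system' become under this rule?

Shifts by position in valve: pos 0: v→f (+10), pos 1: a→e (+4), pos 2: l→v (+10), pos 3: v→z (+4) — repeating every 2. A repeating key of period 2 is used — shifts +10, +4 over and over.
For system: s+10=c, y+4=c, s+10=c, t+4=x, e+10=o, m+4=q.

cccxoq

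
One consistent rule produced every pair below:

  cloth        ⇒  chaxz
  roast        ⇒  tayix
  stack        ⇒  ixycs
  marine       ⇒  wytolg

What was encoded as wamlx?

c(2)→c(2) and l(11)→h(7) fit y≡15x+24 (mod 26); the inverse of 15 mod 26 is 7. Treating letters as 0–25, the rule is x ↦ 15x + 24 (mod 26).
Undoing it on wamlx: w(22)→7·(22−24)≡12=m; a(0)→7·(0−24)≡14=o; m(12)→7·(12−24)≡20=u; l(11)→7·(11−24)≡13=n; x(23)→7·(23−24)≡19=t (all mod 26).

mount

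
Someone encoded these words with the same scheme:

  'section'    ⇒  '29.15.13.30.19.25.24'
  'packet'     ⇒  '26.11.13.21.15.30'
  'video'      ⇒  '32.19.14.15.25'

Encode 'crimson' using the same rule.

13.28.19.23.29.25.24

Each letter is replaced by its alphabet position (a=1..z=26) + 10.
On crimson: c=3→13, r=18→28, i=9→19, m=13→23, s=19→29, o=15→25, n=14→24.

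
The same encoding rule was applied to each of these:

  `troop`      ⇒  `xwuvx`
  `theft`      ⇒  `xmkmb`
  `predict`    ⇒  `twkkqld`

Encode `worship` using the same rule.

atxzprz

In troop: t→x is +4, r→w is +5, o→u is +6, o→v is +7 — the shift increases by 1 each position. The shift increases by 1 at each position, starting from +4: 4, 5, 6, ….
On worship: w+4=a, o+5=t, r+6=x, s+7=z, h+8=p, i+9=r, p+10=z.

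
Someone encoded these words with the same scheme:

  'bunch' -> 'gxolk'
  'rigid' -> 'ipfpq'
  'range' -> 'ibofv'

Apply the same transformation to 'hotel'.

ktsve

Each letter's alphabet position (a=0..z=25) is mapped through 5·x+1 mod 26 — an affine cipher.
On hotel: h(7)→5·7+1≡10=k; o(14)→5·14+1≡19=t; t(19)→5·19+1≡18=s; e(4)→5·4+1≡21=v; l(11)→5·11+1≡4=e (all mod 26).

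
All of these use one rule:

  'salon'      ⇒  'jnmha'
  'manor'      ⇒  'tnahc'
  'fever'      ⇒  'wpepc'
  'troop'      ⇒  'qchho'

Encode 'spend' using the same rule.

s(18)→j(9) and a(0)→n(13) fit y≡7x+13 (mod 26); the inverse of 7 mod 26 is 15. Treating letters as 0–25, the rule is x ↦ 7x + 13 (mod 26).
On spend: s(18)→7·18+13≡9=j; p(15)→7·15+13≡14=o; e(4)→7·4+13≡15=p; n(13)→7·13+13≡0=a; d(3)→7·3+13≡8=i (all mod 26).

jopai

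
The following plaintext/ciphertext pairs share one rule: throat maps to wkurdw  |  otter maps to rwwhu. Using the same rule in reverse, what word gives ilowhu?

Compare letters: t→w is +3, h→k is +3, r→u is +3 — a constant shift. Each letter is shifted forward by 3 in the alphabet (a Caesar shift of +3).
Reversing it on ilowhu: i−3=f, l−3=i, o−3=l, w−3=t, h−3=e, u−3=r.

filter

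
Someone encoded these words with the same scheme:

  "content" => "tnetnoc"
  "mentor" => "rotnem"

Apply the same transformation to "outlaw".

waltuo

The word is simply reversed.
On outlaw: reverse → waltuo.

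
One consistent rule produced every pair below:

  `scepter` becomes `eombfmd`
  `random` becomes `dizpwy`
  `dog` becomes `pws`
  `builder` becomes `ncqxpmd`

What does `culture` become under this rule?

ocxfcdm

The shift depends on letter class: consonant s→e is +12, but vowel e→m is +8. Two shifts are in play — +8 for a/e/i/o/u, +12 for every other letter.
For culture: c(cons)+12=o, u(vowel)+8=c, l(cons)+12=x, t(cons)+12=f, u(vowel)+8=c, r(cons)+12=d, e(vowel)+8=m.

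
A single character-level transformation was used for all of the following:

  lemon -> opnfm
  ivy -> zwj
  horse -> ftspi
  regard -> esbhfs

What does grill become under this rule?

The word is reversed, then every letter is shifted forward by 1.
For grill: reverse → llirg; then shift: l+1=m, l+1=m, i+1=j, r+1=s, g+1=h.

mmjsh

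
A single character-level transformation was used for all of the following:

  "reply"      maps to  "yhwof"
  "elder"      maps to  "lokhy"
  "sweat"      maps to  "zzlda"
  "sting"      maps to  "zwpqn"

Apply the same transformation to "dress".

kulvz

The shifts repeat in a cycle of length 2: positions 0,1,… shift by +7, +3, then the pattern repeats.
For dress: d+7=k, r+3=u, e+7=l, s+3=v, s+7=z.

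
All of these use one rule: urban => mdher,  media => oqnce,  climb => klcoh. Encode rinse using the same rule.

dcrgq

Treating letters as 0–25, the rule is x ↦ 3x + 4 (mod 26).
On rinse: r(17)→3·17+4≡3=d; i(8)→3·8+4≡2=c; n(13)→3·13+4≡17=r; s(18)→3·18+4≡6=g; e(4)→3·4+4≡16=q (all mod 26).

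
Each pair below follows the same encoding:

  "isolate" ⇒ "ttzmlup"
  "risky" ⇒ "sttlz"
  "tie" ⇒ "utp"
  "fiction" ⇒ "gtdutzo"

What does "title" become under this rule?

The shift depends on letter class: consonant s→t is +1, but vowel i→t is +11. Vowels shift forward by 11 and consonants shift forward by 1.
Applying it to title: t(cons)+1=u, i(vowel)+11=t, t(cons)+1=u, l(cons)+1=m, e(vowel)+11=p.

utump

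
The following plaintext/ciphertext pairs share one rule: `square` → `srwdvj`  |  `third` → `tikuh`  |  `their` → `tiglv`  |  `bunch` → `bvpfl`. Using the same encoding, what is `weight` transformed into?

wfkjly

In square: s→s is +0, q→r is +1, u→w is +2, a→d is +3 — the shift increases by 1 each position. Letter i (0-indexed) is shifted by i+0, so successive shifts are 0, 1, 2, ….
For weight: w+0=w, e+1=f, i+2=k, g+3=j, h+4=l, t+5=y.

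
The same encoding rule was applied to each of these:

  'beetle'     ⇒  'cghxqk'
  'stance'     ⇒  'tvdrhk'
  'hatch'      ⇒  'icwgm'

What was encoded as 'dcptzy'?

The shift increases by 1 at each position, starting from +1: 1, 2, 3, ….
Reversing it on dcptzy: d−1=c, c−2=a, p−3=m, t−4=p, z−5=u, y−6=s.

campus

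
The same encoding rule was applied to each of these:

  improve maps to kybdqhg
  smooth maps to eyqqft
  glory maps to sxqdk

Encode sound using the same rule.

eqwzp

Vowels shift forward by 2 and consonants shift forward by 12.
For sound: s(cons)+12=e, o(vowel)+2=q, u(vowel)+2=w, n(cons)+12=z, d(cons)+12=p.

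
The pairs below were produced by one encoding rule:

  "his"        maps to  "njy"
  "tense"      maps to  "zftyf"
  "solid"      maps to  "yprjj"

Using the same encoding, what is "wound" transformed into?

cpvtj

The shift depends on letter class: consonant h→n is +6, but vowel i→j is +1. Two shifts are in play — +1 for a/e/i/o/u, +6 for every other letter.
On wound: w(cons)+6=c, o(vowel)+1=p, u(vowel)+1=v, n(cons)+6=t, d(cons)+6=j.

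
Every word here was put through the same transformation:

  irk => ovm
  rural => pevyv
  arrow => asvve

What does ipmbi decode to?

The output letters match the input read backwards, each shifted +4: irk reversed is kri. Read the word backwards and shift each letter +4.
Undoing it on ipmbi: shift back: i−4=e, p−4=l, m−4=i, b−4=x, i−4=e → elixe; then reverse → exile.

exile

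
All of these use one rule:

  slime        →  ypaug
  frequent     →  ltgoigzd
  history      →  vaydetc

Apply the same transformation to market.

umtkgd

Each letter's alphabet position (a=0..z=25) is mapped through 5·x+12 mod 26 — an affine cipher.
For market: m(12)→5·12+12≡20=u; a(0)→5·0+12≡12=m; r(17)→5·17+12≡19=t; k(10)→5·10+12≡10=k; e(4)→5·4+12≡6=g; t(19)→5·19+12≡3=d (all mod 26).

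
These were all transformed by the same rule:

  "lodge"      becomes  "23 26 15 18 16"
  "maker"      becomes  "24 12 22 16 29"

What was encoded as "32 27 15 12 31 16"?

update

l is letter #12 and maps to 23: an offset of 11. The number is (letter's place in the alphabet, a=1) + 11.
Undoing it on 32 27 15 12 31 16: 32→(32−11)÷1=21=u, 27→(27−11)÷1=16=p, 15→(15−11)÷1=4=d, 12→(12−11)÷1=1=a, 31→(31−11)÷1=20=t, 16→(16−11)÷1=5=e.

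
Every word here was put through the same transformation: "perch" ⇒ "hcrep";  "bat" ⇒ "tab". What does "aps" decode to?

The output letters match the input read backwards: perch reversed is hcrep. It's just the letters in reverse order.
Undoing it on aps: then reverse → spa.

spa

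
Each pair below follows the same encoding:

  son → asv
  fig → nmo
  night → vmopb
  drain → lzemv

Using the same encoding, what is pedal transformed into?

The shift depends on letter class: consonant s→a is +8, but vowel o→s is +4. Two shifts are in play — +4 for a/e/i/o/u, +8 for every other letter.
Applying it to pedal: p(cons)+8=x, e(vowel)+4=i, d(cons)+8=l, a(vowel)+4=e, l(cons)+8=t.

xilet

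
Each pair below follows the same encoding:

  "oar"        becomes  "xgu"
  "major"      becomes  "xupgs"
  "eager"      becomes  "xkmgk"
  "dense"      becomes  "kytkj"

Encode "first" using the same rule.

zyxol

The word is reversed, then every letter is shifted forward by 6.
On first: reverse → tsrif; then shift: t+6=z, s+6=y, r+6=x, i+6=o, f+6=l.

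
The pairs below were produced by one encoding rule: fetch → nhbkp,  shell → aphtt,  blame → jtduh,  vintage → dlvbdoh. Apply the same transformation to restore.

zhabrzh

The shift depends on letter class: consonant f→n is +8, but vowel e→h is +3. Vowels shift forward by 3 and consonants shift forward by 8.
Applying it to restore: r(cons)+8=z, e(vowel)+3=h, s(cons)+8=a, t(cons)+8=b, o(vowel)+3=r, r(cons)+8=z, e(vowel)+3=h.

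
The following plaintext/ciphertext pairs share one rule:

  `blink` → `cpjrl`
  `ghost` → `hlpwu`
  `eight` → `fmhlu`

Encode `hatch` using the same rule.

A repeating key of period 2 is used — shifts +1, +4 over and over.
Applying it to hatch: h+1=i, a+4=e, t+1=u, c+4=g, h+1=i.

ieugi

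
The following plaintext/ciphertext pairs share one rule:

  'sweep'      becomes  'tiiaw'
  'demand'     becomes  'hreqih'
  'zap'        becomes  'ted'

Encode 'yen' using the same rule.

The output letters match the input read backwards, each shifted +4: sweep reversed is peews. Read the word backwards and shift each letter +4.
For yen: reverse → ney; then shift: n+4=r, e+4=i, y+4=c.

ric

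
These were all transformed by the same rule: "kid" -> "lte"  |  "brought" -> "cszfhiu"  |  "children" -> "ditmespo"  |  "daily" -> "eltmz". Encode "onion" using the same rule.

zotzo

The shift depends on letter class: consonant k→l is +1, but vowel i→t is +11. Vowels shift forward by 11 and consonants shift forward by 1.
Applying it to onion: o(vowel)+11=z, n(cons)+1=o, i(vowel)+11=t, o(vowel)+11=z, n(cons)+1=o.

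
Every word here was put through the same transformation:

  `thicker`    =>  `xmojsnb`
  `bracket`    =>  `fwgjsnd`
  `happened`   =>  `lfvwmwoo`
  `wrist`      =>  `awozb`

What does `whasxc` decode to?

Each letter shifts forward by (position + 4), i.e. 4, 5, 6, … — the shift grows by one for each successive letter.
Decoding whasxc: w−4=s, h−5=c, a−6=u, s−7=l, x−8=p, c−9=t.

sculpt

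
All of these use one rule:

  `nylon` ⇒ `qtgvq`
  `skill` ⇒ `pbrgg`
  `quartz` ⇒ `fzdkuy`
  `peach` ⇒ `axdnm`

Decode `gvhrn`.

logic

n(13)→q(16) and y(24)→t(19) fit y≡5x+3 (mod 26); the inverse of 5 mod 26 is 21. Treating letters as 0–25, the rule is x ↦ 5x + 3 (mod 26).
Undoing it on gvhrn: g(6)→21·(6−3)≡11=l; v(21)→21·(21−3)≡14=o; h(7)→21·(7−3)≡6=g; r(17)→21·(17−3)≡8=i; n(13)→21·(13−3)≡2=c (all mod 26).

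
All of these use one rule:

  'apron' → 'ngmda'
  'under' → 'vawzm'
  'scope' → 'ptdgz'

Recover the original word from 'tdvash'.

county

a(0)→n(13) and p(15)→g(6) fit y≡3x+13 (mod 26); the inverse of 3 mod 26 is 9. Treating letters as 0–25, the rule is x ↦ 3x + 13 (mod 26).
Undoing it on tdvash: t(19)→9·(19−13)≡2=c; d(3)→9·(3−13)≡14=o; v(21)→9·(21−13)≡20=u; a(0)→9·(0−13)≡13=n; s(18)→9·(18−13)≡19=t; h(7)→9·(7−13)≡24=y (all mod 26).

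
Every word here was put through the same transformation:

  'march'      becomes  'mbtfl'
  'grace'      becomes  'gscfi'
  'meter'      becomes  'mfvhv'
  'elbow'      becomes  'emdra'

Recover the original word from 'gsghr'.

In march: m→m is +0, a→b is +1, r→t is +2, c→f is +3 — the shift increases by 1 each position. The shift increases by 1 at each position, starting from +0: 0, 1, 2, ….
Decoding gsghr: g−0=g, s−1=r, g−2=e, h−3=e, r−4=n.

green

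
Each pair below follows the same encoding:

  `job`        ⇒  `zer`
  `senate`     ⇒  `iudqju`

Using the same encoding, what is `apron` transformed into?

Each letter is shifted forward by 16 in the alphabet (a Caesar shift of +16).
On apron: a+16=q, p+16=f, r+16=h, o+16=e, n+16=d.

qfhed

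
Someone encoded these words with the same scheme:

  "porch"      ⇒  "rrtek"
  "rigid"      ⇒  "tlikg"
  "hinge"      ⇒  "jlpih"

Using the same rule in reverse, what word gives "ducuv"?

brass

It's a Vigenère-style cipher with numeric key [2,3,2]: position i shifts by key[i mod 3].
Reversing it on ducuv: d−2=b, u−3=r, c−2=a, u−2=s, v−3=s.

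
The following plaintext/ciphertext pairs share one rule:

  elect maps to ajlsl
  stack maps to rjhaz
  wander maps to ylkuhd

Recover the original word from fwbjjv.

The output letters match the input read backwards, each shifted +7: elect reversed is tcele. The word is reversed, then every letter is shifted forward by 7.
Undoing it on fwbjjv: shift back: f−7=y, w−7=p, b−7=u, j−7=c, j−7=c, v−7=o → ypucco; then reverse → occupy.

occupy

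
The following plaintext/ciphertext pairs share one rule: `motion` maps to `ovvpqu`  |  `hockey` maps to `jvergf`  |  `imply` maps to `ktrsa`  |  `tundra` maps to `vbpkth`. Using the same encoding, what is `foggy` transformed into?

Shifts by position in motion: pos 0: m→o (+2), pos 1: o→v (+7), pos 2: t→v (+2), pos 3: i→p (+7) — repeating every 2. The shifts repeat in a cycle of length 2: positions 0,1,… shift by +2, +7, then the pattern repeats.
Applying it to foggy: f+2=h, o+7=v, g+2=i, g+7=n, y+2=a.

hvina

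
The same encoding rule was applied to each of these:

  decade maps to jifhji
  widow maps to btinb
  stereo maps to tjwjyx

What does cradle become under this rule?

Two steps: reverse the string, then apply a Caesar shift of +5.
Applying it to cradle: reverse → eldarc; then shift: e+5=j, l+5=q, d+5=i, a+5=f, r+5=w, c+5=h.

jqifwh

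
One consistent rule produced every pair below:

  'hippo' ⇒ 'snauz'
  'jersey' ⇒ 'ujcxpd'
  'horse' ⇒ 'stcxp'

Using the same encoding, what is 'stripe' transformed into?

Shifts by position in hippo: pos 0: h→s (+11), pos 1: i→n (+5), pos 2: p→a (+11), pos 3: p→u (+5) — repeating every 2. A repeating key of period 2 is used — shifts +11, +5 over and over.
On stripe: s+11=d, t+5=y, r+11=c, i+5=n, p+11=a, e+5=j.

dycnaj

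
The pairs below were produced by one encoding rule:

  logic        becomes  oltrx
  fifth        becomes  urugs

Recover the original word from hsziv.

Each pair mirrors across the alphabet (l↔o, o↔l, g↔t): positions sum to 25. This is the alphabet-reversal cipher (Atbash): a becomes z, b becomes y, etc.
Reversing it on hsziv: h↔s, s↔h, z↔a, i↔r, v↔e.

share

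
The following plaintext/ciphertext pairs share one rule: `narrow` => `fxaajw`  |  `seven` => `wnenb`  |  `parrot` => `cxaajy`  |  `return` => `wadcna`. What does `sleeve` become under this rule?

nennub

The output letters match the input read backwards, each shifted +9: narrow reversed is worran. Two steps: reverse the string, then apply a Caesar shift of +9.
On sleeve: reverse → eveels; then shift: e+9=n, v+9=e, e+9=n, e+9=n, l+9=u, s+9=b.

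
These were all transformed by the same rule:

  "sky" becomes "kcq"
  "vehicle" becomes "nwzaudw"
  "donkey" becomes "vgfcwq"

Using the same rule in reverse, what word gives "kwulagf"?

section

Compare letters: s→k is +18, k→c is +18, y→q is +18 — a constant shift. It's a constant shift of +18 (ROT18).
Decoding kwulagf: k−18=s, w−18=e, u−18=c, l−18=t, a−18=i, g−18=o, f−18=n.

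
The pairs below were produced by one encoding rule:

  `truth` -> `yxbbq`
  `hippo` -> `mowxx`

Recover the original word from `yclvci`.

twenty

In truth: t→y is +5, r→x is +6, u→b is +7, t→b is +8 — the shift increases by 1 each position. Letter i (0-indexed) is shifted by i+5, so successive shifts are 5, 6, 7, ….
Reversing it on yclvci: y−5=t, c−6=w, l−7=e, v−8=n, c−9=t, i−10=y.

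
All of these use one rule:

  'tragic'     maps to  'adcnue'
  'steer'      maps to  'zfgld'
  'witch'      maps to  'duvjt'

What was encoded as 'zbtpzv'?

sprint

The shifts repeat in a cycle of length 3: positions 0,1,… shift by +7, +12, +2, then the pattern repeats.
Decoding zbtpzv: z−7=s, b−12=p, t−2=r, p−7=i, z−12=n, v−2=t.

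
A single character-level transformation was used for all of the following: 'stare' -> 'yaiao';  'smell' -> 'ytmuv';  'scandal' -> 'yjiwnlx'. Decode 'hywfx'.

brown

In stare: s→y is +6, t→a is +7, a→i is +8, r→a is +9 — the shift increases by 1 each position. Each letter shifts forward by (position + 6), i.e. 6, 7, 8, … — the shift grows by one for each successive letter.
Reversing it on hywfx: h−6=b, y−7=r, w−8=o, f−9=w, x−10=n.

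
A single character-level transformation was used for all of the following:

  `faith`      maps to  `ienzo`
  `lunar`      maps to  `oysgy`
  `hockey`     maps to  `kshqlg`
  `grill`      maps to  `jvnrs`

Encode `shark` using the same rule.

vlfxr

In faith: f→i is +3, a→e is +4, i→n is +5, t→z is +6 — the shift increases by 1 each position. The shift increases by 1 at each position, starting from +3: 3, 4, 5, ….
On shark: s+3=v, h+4=l, a+5=f, r+6=x, k+7=r.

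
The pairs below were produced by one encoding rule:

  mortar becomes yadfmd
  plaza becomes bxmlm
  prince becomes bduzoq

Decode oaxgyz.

column

Compare letters: m→y is +12, o→a is +12, r→d is +12 — a constant shift. It's a constant shift of +12 (ROT12).
Reversing it on oaxgyz: o−12=c, a−12=o, x−12=l, g−12=u, y−12=m, z−12=n.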